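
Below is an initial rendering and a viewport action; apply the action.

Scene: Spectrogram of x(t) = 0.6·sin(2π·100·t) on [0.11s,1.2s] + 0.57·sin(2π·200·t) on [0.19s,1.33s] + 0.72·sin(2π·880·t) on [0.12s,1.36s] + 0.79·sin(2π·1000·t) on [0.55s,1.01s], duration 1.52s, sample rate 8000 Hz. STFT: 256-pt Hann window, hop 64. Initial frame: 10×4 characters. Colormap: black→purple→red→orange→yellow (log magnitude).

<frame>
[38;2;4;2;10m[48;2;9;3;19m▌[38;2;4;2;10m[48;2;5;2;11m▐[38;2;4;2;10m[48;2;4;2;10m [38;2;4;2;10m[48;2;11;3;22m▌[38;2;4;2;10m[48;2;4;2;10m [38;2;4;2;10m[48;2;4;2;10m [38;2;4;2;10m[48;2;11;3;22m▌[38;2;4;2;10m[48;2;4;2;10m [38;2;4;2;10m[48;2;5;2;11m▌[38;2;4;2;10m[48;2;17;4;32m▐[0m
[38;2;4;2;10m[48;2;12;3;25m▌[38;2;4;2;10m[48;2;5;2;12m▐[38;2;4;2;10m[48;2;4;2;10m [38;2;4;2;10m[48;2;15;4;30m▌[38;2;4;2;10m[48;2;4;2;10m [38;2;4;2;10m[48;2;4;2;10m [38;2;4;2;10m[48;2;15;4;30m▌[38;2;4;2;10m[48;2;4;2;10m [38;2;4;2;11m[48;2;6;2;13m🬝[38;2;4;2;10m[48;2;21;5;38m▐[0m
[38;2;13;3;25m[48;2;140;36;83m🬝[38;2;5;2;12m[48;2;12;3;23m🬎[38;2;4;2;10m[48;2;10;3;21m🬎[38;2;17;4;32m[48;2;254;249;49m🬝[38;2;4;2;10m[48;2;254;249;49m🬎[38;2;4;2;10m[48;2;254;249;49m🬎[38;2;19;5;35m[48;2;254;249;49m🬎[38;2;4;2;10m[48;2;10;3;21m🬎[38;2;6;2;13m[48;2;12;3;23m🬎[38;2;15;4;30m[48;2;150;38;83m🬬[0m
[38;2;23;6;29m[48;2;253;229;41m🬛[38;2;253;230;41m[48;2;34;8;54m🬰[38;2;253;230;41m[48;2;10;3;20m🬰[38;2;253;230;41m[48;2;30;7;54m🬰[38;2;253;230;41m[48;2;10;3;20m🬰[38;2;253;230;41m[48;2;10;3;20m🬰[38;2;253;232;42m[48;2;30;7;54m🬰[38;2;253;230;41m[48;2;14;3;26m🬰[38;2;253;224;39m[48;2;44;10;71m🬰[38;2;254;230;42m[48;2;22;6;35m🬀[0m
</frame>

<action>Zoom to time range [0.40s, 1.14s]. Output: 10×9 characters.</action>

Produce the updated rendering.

<frame>
[38;2;4;2;10m[48;2;4;2;10m [38;2;4;2;10m[48;2;9;3;18m▌[38;2;4;2;10m[48;2;11;3;21m▐[38;2;4;2;10m[48;2;4;2;10m [38;2;4;2;10m[48;2;4;2;10m [38;2;4;2;10m[48;2;4;2;10m [38;2;4;2;10m[48;2;4;2;10m [38;2;4;2;10m[48;2;4;2;10m [38;2;6;2;13m[48;2;11;3;21m▌[38;2;4;2;10m[48;2;4;2;10m [0m
[38;2;4;2;10m[48;2;4;2;10m [38;2;4;2;10m[48;2;9;3;19m▌[38;2;4;2;10m[48;2;11;3;22m▐[38;2;4;2;10m[48;2;4;2;10m [38;2;4;2;10m[48;2;4;2;10m [38;2;4;2;10m[48;2;4;2;10m [38;2;4;2;10m[48;2;4;2;10m [38;2;4;2;10m[48;2;4;2;10m [38;2;6;2;14m[48;2;11;3;22m▌[38;2;4;2;10m[48;2;4;2;10m [0m
[38;2;4;2;10m[48;2;4;2;10m [38;2;4;2;10m[48;2;10;3;20m▌[38;2;4;2;10m[48;2;12;3;25m▐[38;2;4;2;10m[48;2;4;2;10m [38;2;4;2;10m[48;2;4;2;10m [38;2;4;2;10m[48;2;4;2;10m [38;2;4;2;10m[48;2;4;2;10m [38;2;4;2;10m[48;2;4;2;10m [38;2;6;2;14m[48;2;12;3;24m▌[38;2;4;2;10m[48;2;4;2;10m [0m
[38;2;4;2;10m[48;2;4;2;10m [38;2;4;2;10m[48;2;12;3;23m▌[38;2;4;2;10m[48;2;15;4;29m▐[38;2;4;2;10m[48;2;4;2;10m [38;2;4;2;10m[48;2;4;2;10m [38;2;4;2;10m[48;2;4;2;10m [38;2;4;2;10m[48;2;4;2;10m [38;2;4;2;10m[48;2;4;2;10m [38;2;7;2;16m[48;2;15;4;29m▌[38;2;4;2;10m[48;2;4;2;10m [0m
[38;2;4;2;10m[48;2;4;2;10m [38;2;4;2;10m[48;2;16;4;30m▌[38;2;4;2;10m[48;2;20;5;38m▐[38;2;4;2;10m[48;2;4;2;10m [38;2;4;2;10m[48;2;4;2;10m [38;2;4;2;10m[48;2;4;2;10m [38;2;4;2;10m[48;2;4;2;10m [38;2;4;2;10m[48;2;4;2;10m [38;2;9;3;19m[48;2;20;5;37m▌[38;2;4;2;10m[48;2;4;2;10m [0m
[38;2;4;2;10m[48;2;4;2;10m [38;2;4;2;10m[48;2;27;6;49m▌[38;2;4;2;10m[48;2;34;8;61m▐[38;2;4;2;10m[48;2;4;2;10m [38;2;4;2;10m[48;2;4;2;10m [38;2;4;2;10m[48;2;4;2;10m [38;2;4;2;10m[48;2;4;2;10m [38;2;4;2;10m[48;2;4;2;10m [38;2;18;4;34m[48;2;38;9;67m🬕[38;2;4;2;10m[48;2;4;2;10m [0m
[38;2;5;2;11m[48;2;252;194;27m🬎[38;2;22;5;37m[48;2;233;150;46m🬆[38;2;33;8;38m[48;2;243;197;49m🬊[38;2;5;2;13m[48;2;254;249;49m🬎[38;2;5;2;12m[48;2;254;249;49m🬎[38;2;6;2;14m[48;2;254;249;49m🬎[38;2;5;2;12m[48;2;254;249;49m🬎[38;2;5;2;13m[48;2;254;249;49m🬎[38;2;58;13;77m[48;2;242;184;43m🬆[38;2;5;2;11m[48;2;252;194;27m🬎[0m
[38;2;254;239;45m[48;2;5;2;12m🬂[38;2;254;239;45m[48;2;23;5;42m🬂[38;2;254;239;45m[48;2;31;7;48m🬂[38;2;254;239;45m[48;2;5;2;12m🬂[38;2;254;239;45m[48;2;5;2;12m🬂[38;2;254;239;45m[48;2;5;2;12m🬂[38;2;254;239;45m[48;2;5;2;12m🬂[38;2;254;239;45m[48;2;5;2;12m🬂[38;2;254;244;47m[48;2;39;9;63m🬂[38;2;254;239;45m[48;2;5;2;12m🬂[0m
[38;2;16;4;30m[48;2;252;214;35m🬂[38;2;24;6;44m[48;2;252;214;35m🬂[38;2;28;6;51m[48;2;252;214;35m🬂[38;2;16;4;30m[48;2;252;214;35m🬂[38;2;16;4;30m[48;2;252;214;35m🬂[38;2;16;4;30m[48;2;252;214;35m🬂[38;2;16;4;30m[48;2;252;214;35m🬂[38;2;16;4;30m[48;2;252;214;35m🬂[38;2;30;7;54m[48;2;252;214;35m🬂[38;2;16;4;30m[48;2;252;214;35m🬂[0m
</frame>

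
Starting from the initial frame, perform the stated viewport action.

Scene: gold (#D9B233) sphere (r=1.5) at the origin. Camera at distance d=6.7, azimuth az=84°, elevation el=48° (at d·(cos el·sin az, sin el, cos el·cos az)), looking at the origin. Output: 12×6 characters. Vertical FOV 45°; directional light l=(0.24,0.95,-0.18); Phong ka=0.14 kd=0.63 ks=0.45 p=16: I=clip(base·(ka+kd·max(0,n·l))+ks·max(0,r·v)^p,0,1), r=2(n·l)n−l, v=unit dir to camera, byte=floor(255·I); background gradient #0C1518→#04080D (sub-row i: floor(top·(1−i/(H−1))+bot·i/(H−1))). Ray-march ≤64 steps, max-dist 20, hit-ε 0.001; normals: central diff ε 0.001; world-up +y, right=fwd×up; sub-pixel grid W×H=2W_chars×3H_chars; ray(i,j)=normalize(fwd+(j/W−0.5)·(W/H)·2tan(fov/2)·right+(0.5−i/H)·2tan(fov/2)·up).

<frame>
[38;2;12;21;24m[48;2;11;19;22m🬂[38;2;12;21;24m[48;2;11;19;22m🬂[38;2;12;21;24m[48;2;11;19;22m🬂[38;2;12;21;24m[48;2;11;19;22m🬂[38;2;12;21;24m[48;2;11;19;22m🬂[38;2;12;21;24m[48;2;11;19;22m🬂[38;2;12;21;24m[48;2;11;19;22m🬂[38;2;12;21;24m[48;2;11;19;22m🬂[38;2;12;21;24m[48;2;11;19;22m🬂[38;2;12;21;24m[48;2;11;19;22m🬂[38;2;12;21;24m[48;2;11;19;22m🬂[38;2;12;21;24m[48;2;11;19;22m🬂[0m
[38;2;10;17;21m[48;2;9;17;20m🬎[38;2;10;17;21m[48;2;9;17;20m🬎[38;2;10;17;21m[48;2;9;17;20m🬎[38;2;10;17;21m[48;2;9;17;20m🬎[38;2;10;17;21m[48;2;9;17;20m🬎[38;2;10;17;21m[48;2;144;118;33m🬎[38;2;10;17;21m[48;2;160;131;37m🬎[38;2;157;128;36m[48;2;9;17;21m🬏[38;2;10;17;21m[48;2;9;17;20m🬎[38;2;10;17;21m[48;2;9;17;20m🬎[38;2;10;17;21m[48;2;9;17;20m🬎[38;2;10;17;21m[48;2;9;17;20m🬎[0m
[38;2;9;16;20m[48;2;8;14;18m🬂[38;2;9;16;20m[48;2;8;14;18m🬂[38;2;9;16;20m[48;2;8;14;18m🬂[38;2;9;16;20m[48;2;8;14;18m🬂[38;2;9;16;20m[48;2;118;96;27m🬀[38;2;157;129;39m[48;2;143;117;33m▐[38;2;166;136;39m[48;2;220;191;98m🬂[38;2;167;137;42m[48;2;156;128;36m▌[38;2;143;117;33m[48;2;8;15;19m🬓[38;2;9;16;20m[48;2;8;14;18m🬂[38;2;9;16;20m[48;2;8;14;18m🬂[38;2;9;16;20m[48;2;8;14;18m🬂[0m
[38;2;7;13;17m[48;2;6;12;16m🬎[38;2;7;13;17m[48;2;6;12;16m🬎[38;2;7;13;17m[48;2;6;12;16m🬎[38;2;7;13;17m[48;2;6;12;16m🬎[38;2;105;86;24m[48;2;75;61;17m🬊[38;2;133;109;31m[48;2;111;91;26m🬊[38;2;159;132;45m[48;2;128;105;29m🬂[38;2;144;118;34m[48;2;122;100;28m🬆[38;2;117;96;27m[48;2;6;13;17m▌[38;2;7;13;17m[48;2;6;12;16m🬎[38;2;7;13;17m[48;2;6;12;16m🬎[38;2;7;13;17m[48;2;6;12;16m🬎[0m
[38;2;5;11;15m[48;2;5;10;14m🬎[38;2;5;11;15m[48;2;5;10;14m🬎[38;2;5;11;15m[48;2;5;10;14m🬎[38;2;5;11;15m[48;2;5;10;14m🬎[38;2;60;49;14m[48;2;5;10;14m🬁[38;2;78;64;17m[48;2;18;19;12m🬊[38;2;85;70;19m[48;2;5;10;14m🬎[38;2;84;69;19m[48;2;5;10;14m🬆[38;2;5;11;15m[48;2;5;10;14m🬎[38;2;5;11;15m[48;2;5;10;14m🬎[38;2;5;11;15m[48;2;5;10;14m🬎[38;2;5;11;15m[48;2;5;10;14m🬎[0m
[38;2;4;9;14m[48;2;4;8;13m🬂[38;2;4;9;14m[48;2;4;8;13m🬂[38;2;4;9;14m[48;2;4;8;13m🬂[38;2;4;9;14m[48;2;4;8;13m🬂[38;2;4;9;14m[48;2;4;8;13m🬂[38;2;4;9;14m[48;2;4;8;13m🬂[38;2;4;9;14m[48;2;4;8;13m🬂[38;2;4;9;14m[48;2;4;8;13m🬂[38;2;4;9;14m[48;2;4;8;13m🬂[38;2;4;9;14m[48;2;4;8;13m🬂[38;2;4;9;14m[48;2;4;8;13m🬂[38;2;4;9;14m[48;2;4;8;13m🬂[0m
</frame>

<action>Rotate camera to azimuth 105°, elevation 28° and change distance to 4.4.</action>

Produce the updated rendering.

<frame>
[38;2;12;21;24m[48;2;11;19;22m🬂[38;2;12;21;24m[48;2;11;19;22m🬂[38;2;12;21;24m[48;2;11;19;22m🬂[38;2;12;21;24m[48;2;11;19;22m🬂[38;2;11;20;23m[48;2;151;124;35m🬝[38;2;11;20;23m[48;2;161;132;37m🬎[38;2;11;20;23m[48;2;165;135;38m🬎[38;2;11;20;23m[48;2;163;133;38m🬎[38;2;12;21;24m[48;2;11;19;22m🬂[38;2;12;21;24m[48;2;11;19;22m🬂[38;2;12;21;24m[48;2;11;19;22m🬂[38;2;12;21;24m[48;2;11;19;22m🬂[0m
[38;2;10;17;21m[48;2;9;17;20m🬎[38;2;10;17;21m[48;2;9;17;20m🬎[38;2;10;17;21m[48;2;9;17;20m🬎[38;2;10;18;22m[48;2;128;105;29m🬀[38;2;151;124;35m[48;2;144;118;33m🬉[38;2;160;132;40m[48;2;191;164;75m🬝[38;2;173;144;49m[48;2;237;209;119m🬎[38;2;163;134;40m[48;2;193;165;74m🬬[38;2;158;129;37m[48;2;150;123;35m🬄[38;2;140;115;32m[48;2;9;17;21m🬓[38;2;10;17;21m[48;2;9;17;20m🬎[38;2;10;17;21m[48;2;9;17;20m🬎[0m
[38;2;9;16;20m[48;2;8;14;18m🬂[38;2;9;16;20m[48;2;8;14;18m🬂[38;2;98;80;23m[48;2;8;15;19m▐[38;2;123;101;28m[48;2;111;91;26m🬊[38;2;136;111;31m[48;2;124;102;29m🬊[38;2;188;162;76m[48;2;142;117;38m🬁[38;2;238;212;125m[48;2;159;134;54m🬂[38;2;196;170;82m[48;2;148;123;41m🬀[38;2;143;118;33m[48;2;132;108;31m🬆[38;2;135;110;31m[48;2;121;100;28m🬄[38;2;9;16;20m[48;2;8;14;18m🬂[38;2;9;16;20m[48;2;8;14;18m🬂[0m
[38;2;7;13;17m[48;2;6;12;16m🬎[38;2;7;13;17m[48;2;6;12;16m🬎[38;2;72;59;16m[48;2;6;13;17m▐[38;2;100;82;23m[48;2;82;68;19m🬊[38;2;112;92;26m[48;2;97;79;22m🬊[38;2;119;97;27m[48;2;105;86;24m🬊[38;2;122;100;28m[48;2;109;89;25m🬊[38;2;121;99;28m[48;2;106;87;24m🬎[38;2;119;97;27m[48;2;105;86;24m🬆[38;2;108;89;25m[48;2;89;74;21m🬆[38;2;7;13;17m[48;2;6;12;16m🬎[38;2;7;13;17m[48;2;6;12;16m🬎[0m
[38;2;5;11;15m[48;2;5;10;14m🬎[38;2;5;11;15m[48;2;5;10;14m🬎[38;2;38;31;9m[48;2;5;10;14m🬁[38;2;63;51;14m[48;2;36;29;8m🬊[38;2;79;65;18m[48;2;57;46;13m🬊[38;2;87;72;20m[48;2;68;56;15m🬊[38;2;88;72;20m[48;2;68;55;15m🬎[38;2;88;72;20m[48;2;66;54;15m🬎[38;2;82;67;19m[48;2;56;46;13m🬎[38;2;67;55;15m[48;2;13;15;12m🬆[38;2;5;11;15m[48;2;5;10;14m🬎[38;2;5;11;15m[48;2;5;10;14m🬎[0m
[38;2;4;9;14m[48;2;4;8;13m🬂[38;2;4;9;14m[48;2;4;8;13m🬂[38;2;4;9;14m[48;2;4;8;13m🬂[38;2;30;24;7m[48;2;4;8;13m🬁[38;2;32;25;7m[48;2;4;8;13m🬊[38;2;37;30;8m[48;2;4;8;13m🬎[38;2;40;32;9m[48;2;4;8;13m🬎[38;2;38;31;8m[48;2;4;8;13m🬎[38;2;33;27;7m[48;2;4;8;13m🬂[38;2;4;9;14m[48;2;4;8;13m🬂[38;2;4;9;14m[48;2;4;8;13m🬂[38;2;4;9;14m[48;2;4;8;13m🬂[0m
</frame>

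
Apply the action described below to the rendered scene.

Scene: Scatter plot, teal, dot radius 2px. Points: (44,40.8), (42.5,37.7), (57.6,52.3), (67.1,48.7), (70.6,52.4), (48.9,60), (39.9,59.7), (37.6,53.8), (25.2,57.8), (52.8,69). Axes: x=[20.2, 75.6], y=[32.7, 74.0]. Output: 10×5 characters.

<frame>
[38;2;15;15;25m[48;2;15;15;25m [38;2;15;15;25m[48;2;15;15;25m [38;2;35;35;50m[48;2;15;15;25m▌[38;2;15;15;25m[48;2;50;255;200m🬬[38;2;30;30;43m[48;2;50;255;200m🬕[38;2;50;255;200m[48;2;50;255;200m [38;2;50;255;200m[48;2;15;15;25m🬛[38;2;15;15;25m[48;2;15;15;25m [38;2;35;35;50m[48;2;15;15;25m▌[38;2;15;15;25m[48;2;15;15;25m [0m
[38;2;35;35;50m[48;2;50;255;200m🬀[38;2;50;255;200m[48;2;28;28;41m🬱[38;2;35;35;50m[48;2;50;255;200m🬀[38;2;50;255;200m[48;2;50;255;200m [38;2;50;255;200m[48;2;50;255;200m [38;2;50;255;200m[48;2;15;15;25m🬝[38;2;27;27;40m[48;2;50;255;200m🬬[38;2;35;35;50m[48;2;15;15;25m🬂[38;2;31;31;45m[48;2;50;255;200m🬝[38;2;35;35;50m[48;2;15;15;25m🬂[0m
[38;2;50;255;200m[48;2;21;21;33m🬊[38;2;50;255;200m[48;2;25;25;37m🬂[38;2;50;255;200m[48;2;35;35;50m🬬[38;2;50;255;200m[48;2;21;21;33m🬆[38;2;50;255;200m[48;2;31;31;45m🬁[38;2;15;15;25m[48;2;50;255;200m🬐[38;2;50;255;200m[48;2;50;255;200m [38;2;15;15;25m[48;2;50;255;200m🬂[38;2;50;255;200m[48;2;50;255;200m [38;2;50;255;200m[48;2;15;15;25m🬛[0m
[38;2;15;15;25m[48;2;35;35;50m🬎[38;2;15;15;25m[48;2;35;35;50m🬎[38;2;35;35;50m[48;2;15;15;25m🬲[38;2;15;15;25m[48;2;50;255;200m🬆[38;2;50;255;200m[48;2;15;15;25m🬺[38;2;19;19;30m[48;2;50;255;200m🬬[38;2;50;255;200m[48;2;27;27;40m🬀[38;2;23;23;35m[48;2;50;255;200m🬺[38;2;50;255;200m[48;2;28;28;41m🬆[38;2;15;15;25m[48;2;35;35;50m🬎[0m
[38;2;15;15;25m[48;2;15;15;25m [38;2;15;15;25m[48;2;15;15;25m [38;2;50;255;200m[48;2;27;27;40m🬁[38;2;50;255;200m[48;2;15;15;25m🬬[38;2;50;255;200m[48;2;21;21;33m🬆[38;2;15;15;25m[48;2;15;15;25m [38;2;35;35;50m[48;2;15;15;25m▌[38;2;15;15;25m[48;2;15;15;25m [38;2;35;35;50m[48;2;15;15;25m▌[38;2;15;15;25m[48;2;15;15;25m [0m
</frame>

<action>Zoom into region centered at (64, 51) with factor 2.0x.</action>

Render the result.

<frame>
[38;2;50;255;200m[48;2;15;15;25m🬝[38;2;50;255;200m[48;2;15;15;25m🬀[38;2;35;35;50m[48;2;15;15;25m▌[38;2;15;15;25m[48;2;15;15;25m [38;2;35;35;50m[48;2;15;15;25m▌[38;2;15;15;25m[48;2;15;15;25m [38;2;35;35;50m[48;2;15;15;25m▌[38;2;15;15;25m[48;2;15;15;25m [38;2;35;35;50m[48;2;15;15;25m▌[38;2;15;15;25m[48;2;15;15;25m [0m
[38;2;35;35;50m[48;2;15;15;25m🬂[38;2;35;35;50m[48;2;15;15;25m🬂[38;2;35;35;50m[48;2;50;255;200m🬆[38;2;23;23;35m[48;2;50;255;200m🬬[38;2;35;35;50m[48;2;15;15;25m🬕[38;2;35;35;50m[48;2;15;15;25m🬂[38;2;31;31;45m[48;2;50;255;200m🬝[38;2;50;255;200m[48;2;28;28;41m🬱[38;2;35;35;50m[48;2;15;15;25m🬕[38;2;35;35;50m[48;2;15;15;25m🬂[0m
[38;2;15;15;25m[48;2;35;35;50m🬰[38;2;23;23;35m[48;2;50;255;200m🬺[38;2;50;255;200m[48;2;35;35;50m🬬[38;2;50;255;200m[48;2;21;21;33m🬆[38;2;31;31;45m[48;2;50;255;200m🬝[38;2;15;15;25m[48;2;50;255;200m🬀[38;2;50;255;200m[48;2;50;255;200m [38;2;50;255;200m[48;2;15;15;25m🬝[38;2;50;255;200m[48;2;27;27;40m🬀[38;2;15;15;25m[48;2;35;35;50m🬰[0m
[38;2;15;15;25m[48;2;35;35;50m🬎[38;2;15;15;25m[48;2;35;35;50m🬎[38;2;35;35;50m[48;2;15;15;25m🬲[38;2;15;15;25m[48;2;35;35;50m🬎[38;2;35;35;50m[48;2;15;15;25m🬲[38;2;50;255;200m[48;2;28;28;41m🬊[38;2;50;255;200m[48;2;27;27;40m🬀[38;2;15;15;25m[48;2;35;35;50m🬎[38;2;35;35;50m[48;2;15;15;25m🬲[38;2;15;15;25m[48;2;35;35;50m🬎[0m
[38;2;15;15;25m[48;2;15;15;25m [38;2;15;15;25m[48;2;15;15;25m [38;2;35;35;50m[48;2;15;15;25m▌[38;2;15;15;25m[48;2;15;15;25m [38;2;35;35;50m[48;2;15;15;25m▌[38;2;15;15;25m[48;2;15;15;25m [38;2;35;35;50m[48;2;15;15;25m▌[38;2;15;15;25m[48;2;15;15;25m [38;2;35;35;50m[48;2;15;15;25m▌[38;2;15;15;25m[48;2;15;15;25m [0m
</frame>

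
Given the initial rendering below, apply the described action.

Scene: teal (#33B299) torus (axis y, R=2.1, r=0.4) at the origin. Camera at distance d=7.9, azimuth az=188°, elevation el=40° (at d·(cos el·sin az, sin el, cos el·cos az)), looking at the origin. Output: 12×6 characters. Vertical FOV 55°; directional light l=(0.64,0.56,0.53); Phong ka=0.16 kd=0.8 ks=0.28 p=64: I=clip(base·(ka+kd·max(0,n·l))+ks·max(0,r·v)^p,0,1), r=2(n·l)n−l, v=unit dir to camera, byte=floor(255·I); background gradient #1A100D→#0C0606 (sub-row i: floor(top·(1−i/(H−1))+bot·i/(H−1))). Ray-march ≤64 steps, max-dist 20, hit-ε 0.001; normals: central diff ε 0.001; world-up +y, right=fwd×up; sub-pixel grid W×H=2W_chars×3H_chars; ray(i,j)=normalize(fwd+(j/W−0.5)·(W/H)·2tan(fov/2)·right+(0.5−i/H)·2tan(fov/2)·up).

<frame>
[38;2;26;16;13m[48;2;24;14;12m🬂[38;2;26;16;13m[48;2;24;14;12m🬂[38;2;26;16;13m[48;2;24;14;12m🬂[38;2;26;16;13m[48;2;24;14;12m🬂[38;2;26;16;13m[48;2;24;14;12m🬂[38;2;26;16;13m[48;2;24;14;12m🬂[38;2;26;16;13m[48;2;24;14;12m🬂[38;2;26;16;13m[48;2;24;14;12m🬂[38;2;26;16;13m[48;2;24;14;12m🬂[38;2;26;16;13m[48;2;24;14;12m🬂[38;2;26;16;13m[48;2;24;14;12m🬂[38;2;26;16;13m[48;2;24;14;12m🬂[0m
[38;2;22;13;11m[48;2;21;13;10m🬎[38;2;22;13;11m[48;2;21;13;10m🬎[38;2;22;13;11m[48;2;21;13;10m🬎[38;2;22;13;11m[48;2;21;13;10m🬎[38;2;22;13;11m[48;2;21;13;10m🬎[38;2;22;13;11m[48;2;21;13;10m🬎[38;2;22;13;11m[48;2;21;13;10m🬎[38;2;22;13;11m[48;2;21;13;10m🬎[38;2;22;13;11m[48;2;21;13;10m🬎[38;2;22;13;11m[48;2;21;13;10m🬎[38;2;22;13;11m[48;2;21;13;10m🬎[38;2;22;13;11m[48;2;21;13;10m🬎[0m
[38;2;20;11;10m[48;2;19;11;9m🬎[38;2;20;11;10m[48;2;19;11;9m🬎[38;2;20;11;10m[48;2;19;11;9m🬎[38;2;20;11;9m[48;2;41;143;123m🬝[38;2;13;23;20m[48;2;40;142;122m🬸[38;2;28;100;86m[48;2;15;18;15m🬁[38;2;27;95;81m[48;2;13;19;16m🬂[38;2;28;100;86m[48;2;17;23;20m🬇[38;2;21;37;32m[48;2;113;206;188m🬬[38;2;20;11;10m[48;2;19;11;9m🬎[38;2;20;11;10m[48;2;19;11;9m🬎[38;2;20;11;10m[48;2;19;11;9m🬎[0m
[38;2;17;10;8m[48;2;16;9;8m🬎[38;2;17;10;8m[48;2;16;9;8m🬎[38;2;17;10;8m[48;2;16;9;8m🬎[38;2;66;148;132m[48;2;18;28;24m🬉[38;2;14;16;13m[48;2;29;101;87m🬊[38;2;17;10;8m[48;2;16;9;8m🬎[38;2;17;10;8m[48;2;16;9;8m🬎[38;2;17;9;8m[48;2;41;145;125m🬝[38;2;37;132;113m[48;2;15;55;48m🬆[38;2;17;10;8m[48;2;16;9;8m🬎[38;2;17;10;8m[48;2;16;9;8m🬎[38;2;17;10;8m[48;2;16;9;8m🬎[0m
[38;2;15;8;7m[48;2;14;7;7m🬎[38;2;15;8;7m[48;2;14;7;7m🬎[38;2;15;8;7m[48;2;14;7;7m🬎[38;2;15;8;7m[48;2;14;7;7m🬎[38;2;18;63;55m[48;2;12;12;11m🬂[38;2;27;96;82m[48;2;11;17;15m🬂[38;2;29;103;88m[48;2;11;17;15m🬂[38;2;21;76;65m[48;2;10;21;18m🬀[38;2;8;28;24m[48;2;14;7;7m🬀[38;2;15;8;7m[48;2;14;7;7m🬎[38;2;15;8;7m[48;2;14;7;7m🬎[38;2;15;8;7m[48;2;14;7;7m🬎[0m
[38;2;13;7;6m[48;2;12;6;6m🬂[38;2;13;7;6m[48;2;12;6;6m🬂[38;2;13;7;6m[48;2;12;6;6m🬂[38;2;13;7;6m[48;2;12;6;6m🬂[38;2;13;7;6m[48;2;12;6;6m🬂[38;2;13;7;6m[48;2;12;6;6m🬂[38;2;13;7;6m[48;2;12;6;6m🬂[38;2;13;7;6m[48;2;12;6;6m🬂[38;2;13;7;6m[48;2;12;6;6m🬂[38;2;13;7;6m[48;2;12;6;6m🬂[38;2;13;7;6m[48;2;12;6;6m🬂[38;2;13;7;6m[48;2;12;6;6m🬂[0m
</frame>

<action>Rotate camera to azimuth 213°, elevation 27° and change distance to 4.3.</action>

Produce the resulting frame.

<frame>
[38;2;26;16;13m[48;2;24;14;12m🬂[38;2;26;16;13m[48;2;24;14;12m🬂[38;2;26;16;13m[48;2;24;14;12m🬂[38;2;26;16;13m[48;2;24;14;12m🬂[38;2;26;16;13m[48;2;24;14;12m🬂[38;2;26;16;13m[48;2;24;14;12m🬂[38;2;26;16;13m[48;2;24;14;12m🬂[38;2;26;16;13m[48;2;24;14;12m🬂[38;2;26;16;13m[48;2;24;14;12m🬂[38;2;26;16;13m[48;2;24;14;12m🬂[38;2;26;16;13m[48;2;24;14;12m🬂[38;2;26;16;13m[48;2;24;14;12m🬂[0m
[38;2;22;13;11m[48;2;21;13;10m🬎[38;2;22;13;11m[48;2;21;13;10m🬎[38;2;22;13;11m[48;2;21;13;10m🬎[38;2;22;13;11m[48;2;21;13;10m🬎[38;2;22;13;11m[48;2;21;13;10m🬎[38;2;22;13;11m[48;2;21;13;10m🬎[38;2;22;13;11m[48;2;21;13;10m🬎[38;2;22;13;11m[48;2;21;13;10m🬎[38;2;22;13;11m[48;2;21;13;10m🬎[38;2;22;13;11m[48;2;21;13;10m🬎[38;2;22;13;11m[48;2;21;13;10m🬎[38;2;22;13;11m[48;2;21;13;10m🬎[0m
[38;2;20;11;10m[48;2;19;11;9m🬎[38;2;20;11;9m[48;2;72;146;132m🬝[38;2;17;18;15m[48;2;28;88;77m🬡[38;2;31;102;87m[48;2;8;28;24m🬂[38;2;8;29;25m[48;2;19;11;9m🬝[38;2;8;28;24m[48;2;19;11;9m🬎[38;2;8;28;24m[48;2;19;11;9m🬎[38;2;8;29;25m[48;2;19;11;9m🬎[38;2;22;77;66m[48;2;8;29;25m🬂[38;2;17;42;36m[48;2;41;115;100m🬔[38;2;20;11;10m[48;2;45;126;110m🬊[38;2;20;11;10m[48;2;19;11;9m🬎[0m
[38;2;23;80;69m[48;2;17;9;8m🬦[38;2;29;103;88m[48;2;47;126;110m▌[38;2;29;102;88m[48;2;13;15;13m▌[38;2;17;10;8m[48;2;16;9;8m🬎[38;2;17;10;8m[48;2;16;9;8m🬎[38;2;17;10;8m[48;2;16;9;8m🬎[38;2;17;10;8m[48;2;16;9;8m🬎[38;2;17;10;8m[48;2;16;9;8m🬎[38;2;17;10;8m[48;2;16;9;8m🬎[38;2;22;78;67m[48;2;16;9;8m🬁[38;2;39;137;118m[48;2;34;121;103m🬛[38;2;24;85;73m[48;2;15;26;23m🬛[0m
[38;2;14;52;44m[48;2;12;15;14m🬁[38;2;20;73;63m[48;2;9;33;28m🬊[38;2;51;131;115m[48;2;17;62;54m🬂[38;2;17;45;39m[48;2;57;139;123m🬯[38;2;19;42;37m[48;2;57;146;129m🬰[38;2;16;8;8m[48;2;31;112;96m🬂[38;2;16;8;8m[48;2;32;115;99m🬂[38;2;16;8;8m[48;2;30;107;92m🬂[38;2;16;25;22m[48;2;28;100;85m🬡[38;2;34;122;105m[48;2;15;55;47m🬆[38;2;25;90;77m[48;2;11;39;33m🬂[38;2;14;51;44m[48;2;8;28;24m🬀[0m
[38;2;13;7;6m[48;2;12;6;6m🬂[38;2;8;28;24m[48;2;12;6;6m🬊[38;2;8;28;24m[48;2;8;28;24m [38;2;8;28;24m[48;2;8;31;26m🬺[38;2;10;38;32m[48;2;8;28;24m🬂[38;2;12;43;37m[48;2;8;28;24m🬂[38;2;12;43;36m[48;2;8;28;24m🬂[38;2;10;36;31m[48;2;8;28;24m🬂[38;2;8;28;24m[48;2;8;28;24m [38;2;8;28;24m[48;2;8;28;24m [38;2;8;28;24m[48;2;12;6;6m🬝[38;2;8;28;24m[48;2;12;6;6m🬀[0m
</frame>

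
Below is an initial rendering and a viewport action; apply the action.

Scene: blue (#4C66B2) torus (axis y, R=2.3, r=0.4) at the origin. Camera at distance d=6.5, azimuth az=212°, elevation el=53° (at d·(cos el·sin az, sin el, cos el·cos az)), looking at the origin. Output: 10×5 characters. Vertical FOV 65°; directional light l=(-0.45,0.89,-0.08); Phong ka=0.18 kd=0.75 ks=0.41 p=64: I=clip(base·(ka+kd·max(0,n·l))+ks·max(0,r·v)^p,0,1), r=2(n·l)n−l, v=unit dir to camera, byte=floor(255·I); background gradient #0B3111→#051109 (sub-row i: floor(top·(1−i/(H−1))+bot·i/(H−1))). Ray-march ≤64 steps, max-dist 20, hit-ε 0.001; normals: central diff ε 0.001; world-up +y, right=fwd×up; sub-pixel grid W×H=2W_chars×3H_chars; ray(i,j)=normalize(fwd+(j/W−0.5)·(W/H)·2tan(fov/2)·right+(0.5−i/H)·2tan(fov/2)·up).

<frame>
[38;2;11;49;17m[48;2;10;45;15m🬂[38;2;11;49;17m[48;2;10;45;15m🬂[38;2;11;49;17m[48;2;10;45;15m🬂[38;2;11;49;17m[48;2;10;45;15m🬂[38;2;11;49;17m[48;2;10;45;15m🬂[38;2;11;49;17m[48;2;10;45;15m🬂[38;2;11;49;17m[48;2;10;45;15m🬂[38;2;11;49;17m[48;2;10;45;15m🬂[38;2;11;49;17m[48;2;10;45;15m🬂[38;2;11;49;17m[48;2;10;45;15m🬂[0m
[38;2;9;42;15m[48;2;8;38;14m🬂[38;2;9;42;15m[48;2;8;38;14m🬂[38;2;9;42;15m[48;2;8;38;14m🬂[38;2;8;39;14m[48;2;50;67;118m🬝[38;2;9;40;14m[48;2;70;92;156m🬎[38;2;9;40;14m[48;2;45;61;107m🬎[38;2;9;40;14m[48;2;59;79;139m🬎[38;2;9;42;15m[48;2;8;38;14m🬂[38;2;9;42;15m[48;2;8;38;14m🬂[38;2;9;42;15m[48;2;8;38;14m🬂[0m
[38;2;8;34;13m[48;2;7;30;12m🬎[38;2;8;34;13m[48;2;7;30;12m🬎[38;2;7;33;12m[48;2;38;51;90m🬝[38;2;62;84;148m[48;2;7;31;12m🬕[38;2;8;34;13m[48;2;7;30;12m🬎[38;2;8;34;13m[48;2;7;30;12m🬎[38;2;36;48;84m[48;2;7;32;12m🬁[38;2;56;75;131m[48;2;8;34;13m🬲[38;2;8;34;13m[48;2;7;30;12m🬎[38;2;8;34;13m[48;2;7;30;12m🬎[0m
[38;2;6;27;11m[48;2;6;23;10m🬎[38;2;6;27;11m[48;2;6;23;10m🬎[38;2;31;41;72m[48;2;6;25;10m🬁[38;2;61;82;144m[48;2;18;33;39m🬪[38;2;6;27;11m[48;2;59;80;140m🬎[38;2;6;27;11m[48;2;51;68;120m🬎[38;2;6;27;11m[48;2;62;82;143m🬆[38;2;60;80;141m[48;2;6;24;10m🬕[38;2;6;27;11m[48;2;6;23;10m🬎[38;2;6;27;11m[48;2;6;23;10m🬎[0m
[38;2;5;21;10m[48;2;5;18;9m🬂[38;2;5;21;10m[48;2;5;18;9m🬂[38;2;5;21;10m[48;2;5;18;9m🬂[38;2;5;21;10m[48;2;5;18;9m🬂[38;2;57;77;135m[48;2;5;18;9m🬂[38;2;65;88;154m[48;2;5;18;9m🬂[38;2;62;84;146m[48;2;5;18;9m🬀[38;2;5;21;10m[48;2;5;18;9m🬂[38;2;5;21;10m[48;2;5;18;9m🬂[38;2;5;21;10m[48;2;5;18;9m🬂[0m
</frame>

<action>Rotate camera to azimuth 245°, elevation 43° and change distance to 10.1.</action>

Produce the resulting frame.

<frame>
[38;2;11;49;17m[48;2;10;45;15m🬂[38;2;11;49;17m[48;2;10;45;15m🬂[38;2;11;49;17m[48;2;10;45;15m🬂[38;2;11;49;17m[48;2;10;45;15m🬂[38;2;11;49;17m[48;2;10;45;15m🬂[38;2;11;49;17m[48;2;10;45;15m🬂[38;2;11;49;17m[48;2;10;45;15m🬂[38;2;11;49;17m[48;2;10;45;15m🬂[38;2;11;49;17m[48;2;10;45;15m🬂[38;2;11;49;17m[48;2;10;45;15m🬂[0m
[38;2;9;42;15m[48;2;8;38;14m🬂[38;2;9;42;15m[48;2;8;38;14m🬂[38;2;9;42;15m[48;2;8;38;14m🬂[38;2;9;42;15m[48;2;8;38;14m🬂[38;2;9;42;15m[48;2;8;38;14m🬂[38;2;9;42;15m[48;2;8;38;14m🬂[38;2;9;42;15m[48;2;8;38;14m🬂[38;2;9;42;15m[48;2;8;38;14m🬂[38;2;9;42;15m[48;2;8;38;14m🬂[38;2;9;42;15m[48;2;8;38;14m🬂[0m
[38;2;8;34;13m[48;2;7;30;12m🬎[38;2;8;34;13m[48;2;7;30;12m🬎[38;2;8;34;13m[48;2;7;30;12m🬎[38;2;7;33;12m[48;2;57;77;135m🬝[38;2;67;91;159m[48;2;12;33;24m🬁[38;2;60;81;142m[48;2;7;31;12m🬂[38;2;9;31;18m[48;2;64;86;151m🬝[38;2;8;34;13m[48;2;7;30;12m🬎[38;2;8;34;13m[48;2;7;30;12m🬎[38;2;8;34;13m[48;2;7;30;12m🬎[0m
[38;2;6;27;11m[48;2;6;23;10m🬎[38;2;6;27;11m[48;2;6;23;10m🬎[38;2;6;27;11m[48;2;6;23;10m🬎[38;2;6;27;11m[48;2;6;23;10m🬎[38;2;49;67;117m[48;2;6;24;10m🬊[38;2;46;62;110m[48;2;6;24;10m🬍[38;2;69;93;163m[48;2;6;25;10m🬀[38;2;6;27;11m[48;2;6;23;10m🬎[38;2;6;27;11m[48;2;6;23;10m🬎[38;2;6;27;11m[48;2;6;23;10m🬎[0m
[38;2;5;21;10m[48;2;5;18;9m🬂[38;2;5;21;10m[48;2;5;18;9m🬂[38;2;5;21;10m[48;2;5;18;9m🬂[38;2;5;21;10m[48;2;5;18;9m🬂[38;2;5;21;10m[48;2;5;18;9m🬂[38;2;5;21;10m[48;2;5;18;9m🬂[38;2;5;21;10m[48;2;5;18;9m🬂[38;2;5;21;10m[48;2;5;18;9m🬂[38;2;5;21;10m[48;2;5;18;9m🬂[38;2;5;21;10m[48;2;5;18;9m🬂[0m
</frame>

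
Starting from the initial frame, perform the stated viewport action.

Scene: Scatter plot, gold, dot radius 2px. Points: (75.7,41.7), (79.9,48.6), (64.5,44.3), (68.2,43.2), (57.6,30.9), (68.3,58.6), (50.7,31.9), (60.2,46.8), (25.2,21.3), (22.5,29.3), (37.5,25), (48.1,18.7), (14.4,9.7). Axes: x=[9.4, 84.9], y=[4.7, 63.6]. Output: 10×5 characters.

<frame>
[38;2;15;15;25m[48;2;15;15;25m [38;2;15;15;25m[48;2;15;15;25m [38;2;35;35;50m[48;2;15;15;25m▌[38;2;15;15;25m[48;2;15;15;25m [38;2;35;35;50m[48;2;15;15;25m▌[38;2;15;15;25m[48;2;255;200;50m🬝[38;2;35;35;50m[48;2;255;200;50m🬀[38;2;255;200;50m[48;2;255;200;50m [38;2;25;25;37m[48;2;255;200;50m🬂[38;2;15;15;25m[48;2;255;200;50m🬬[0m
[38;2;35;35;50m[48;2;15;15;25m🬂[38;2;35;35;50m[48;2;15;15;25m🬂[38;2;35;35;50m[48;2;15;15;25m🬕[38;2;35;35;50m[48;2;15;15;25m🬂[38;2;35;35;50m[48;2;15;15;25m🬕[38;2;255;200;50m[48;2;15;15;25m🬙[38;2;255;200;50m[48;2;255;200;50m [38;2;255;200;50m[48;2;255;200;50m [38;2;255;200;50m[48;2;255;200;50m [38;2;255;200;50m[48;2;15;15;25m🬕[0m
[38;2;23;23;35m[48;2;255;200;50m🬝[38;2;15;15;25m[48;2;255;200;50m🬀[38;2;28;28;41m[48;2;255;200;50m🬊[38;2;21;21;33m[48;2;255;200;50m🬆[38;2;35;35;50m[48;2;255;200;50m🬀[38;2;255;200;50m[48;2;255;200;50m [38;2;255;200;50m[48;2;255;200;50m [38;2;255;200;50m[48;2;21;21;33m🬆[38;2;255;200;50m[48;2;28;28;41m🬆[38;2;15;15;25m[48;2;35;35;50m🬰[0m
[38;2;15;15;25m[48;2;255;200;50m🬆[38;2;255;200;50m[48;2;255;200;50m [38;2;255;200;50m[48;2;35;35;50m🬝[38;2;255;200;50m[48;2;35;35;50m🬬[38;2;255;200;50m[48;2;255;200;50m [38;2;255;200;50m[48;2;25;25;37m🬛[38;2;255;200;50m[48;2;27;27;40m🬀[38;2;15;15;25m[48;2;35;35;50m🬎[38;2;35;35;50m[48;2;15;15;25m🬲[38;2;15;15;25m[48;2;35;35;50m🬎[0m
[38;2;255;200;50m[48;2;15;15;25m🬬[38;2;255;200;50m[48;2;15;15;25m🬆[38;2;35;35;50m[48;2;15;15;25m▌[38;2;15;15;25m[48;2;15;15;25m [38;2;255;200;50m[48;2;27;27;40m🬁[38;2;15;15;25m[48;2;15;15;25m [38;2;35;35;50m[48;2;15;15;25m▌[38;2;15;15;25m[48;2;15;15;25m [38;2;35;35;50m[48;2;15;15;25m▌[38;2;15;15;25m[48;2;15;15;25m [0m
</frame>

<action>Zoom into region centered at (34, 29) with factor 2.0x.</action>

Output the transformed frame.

<frame>
[38;2;15;15;25m[48;2;15;15;25m [38;2;15;15;25m[48;2;15;15;25m [38;2;35;35;50m[48;2;15;15;25m▌[38;2;15;15;25m[48;2;15;15;25m [38;2;35;35;50m[48;2;15;15;25m▌[38;2;15;15;25m[48;2;15;15;25m [38;2;35;35;50m[48;2;15;15;25m▌[38;2;15;15;25m[48;2;15;15;25m [38;2;35;35;50m[48;2;15;15;25m▌[38;2;15;15;25m[48;2;15;15;25m [0m
[38;2;35;35;50m[48;2;15;15;25m🬂[38;2;28;28;41m[48;2;255;200;50m🬆[38;2;27;27;40m[48;2;255;200;50m🬬[38;2;35;35;50m[48;2;15;15;25m🬂[38;2;35;35;50m[48;2;15;15;25m🬕[38;2;35;35;50m[48;2;15;15;25m🬂[38;2;35;35;50m[48;2;15;15;25m🬕[38;2;23;23;35m[48;2;255;200;50m🬝[38;2;35;35;50m[48;2;255;200;50m🬀[38;2;255;200;50m[48;2;28;28;41m🬱[0m
[38;2;23;23;35m[48;2;255;200;50m🬺[38;2;255;200;50m[48;2;15;15;25m🬬[38;2;255;200;50m[48;2;35;35;50m🬥[38;2;15;15;25m[48;2;35;35;50m🬰[38;2;31;31;45m[48;2;255;200;50m🬝[38;2;15;15;25m[48;2;255;200;50m🬀[38;2;28;28;41m[48;2;255;200;50m🬊[38;2;15;15;25m[48;2;35;35;50m🬰[38;2;255;200;50m[48;2;28;28;41m🬊[38;2;255;200;50m[48;2;23;23;35m🬀[0m
[38;2;15;15;25m[48;2;35;35;50m🬎[38;2;23;23;35m[48;2;255;200;50m🬴[38;2;255;200;50m[48;2;255;200;50m [38;2;255;200;50m[48;2;25;25;37m🬛[38;2;35;35;50m[48;2;15;15;25m🬲[38;2;255;200;50m[48;2;28;28;41m🬊[38;2;255;200;50m[48;2;27;27;40m🬀[38;2;15;15;25m[48;2;255;200;50m🬆[38;2;255;200;50m[48;2;15;15;25m🬺[38;2;19;19;30m[48;2;255;200;50m🬬[0m
[38;2;15;15;25m[48;2;15;15;25m [38;2;15;15;25m[48;2;15;15;25m [38;2;255;200;50m[48;2;27;27;40m🬁[38;2;15;15;25m[48;2;15;15;25m [38;2;35;35;50m[48;2;15;15;25m▌[38;2;15;15;25m[48;2;15;15;25m [38;2;35;35;50m[48;2;15;15;25m▌[38;2;15;15;25m[48;2;255;200;50m🬺[38;2;255;200;50m[48;2;21;21;33m🬆[38;2;15;15;25m[48;2;15;15;25m [0m
</frame>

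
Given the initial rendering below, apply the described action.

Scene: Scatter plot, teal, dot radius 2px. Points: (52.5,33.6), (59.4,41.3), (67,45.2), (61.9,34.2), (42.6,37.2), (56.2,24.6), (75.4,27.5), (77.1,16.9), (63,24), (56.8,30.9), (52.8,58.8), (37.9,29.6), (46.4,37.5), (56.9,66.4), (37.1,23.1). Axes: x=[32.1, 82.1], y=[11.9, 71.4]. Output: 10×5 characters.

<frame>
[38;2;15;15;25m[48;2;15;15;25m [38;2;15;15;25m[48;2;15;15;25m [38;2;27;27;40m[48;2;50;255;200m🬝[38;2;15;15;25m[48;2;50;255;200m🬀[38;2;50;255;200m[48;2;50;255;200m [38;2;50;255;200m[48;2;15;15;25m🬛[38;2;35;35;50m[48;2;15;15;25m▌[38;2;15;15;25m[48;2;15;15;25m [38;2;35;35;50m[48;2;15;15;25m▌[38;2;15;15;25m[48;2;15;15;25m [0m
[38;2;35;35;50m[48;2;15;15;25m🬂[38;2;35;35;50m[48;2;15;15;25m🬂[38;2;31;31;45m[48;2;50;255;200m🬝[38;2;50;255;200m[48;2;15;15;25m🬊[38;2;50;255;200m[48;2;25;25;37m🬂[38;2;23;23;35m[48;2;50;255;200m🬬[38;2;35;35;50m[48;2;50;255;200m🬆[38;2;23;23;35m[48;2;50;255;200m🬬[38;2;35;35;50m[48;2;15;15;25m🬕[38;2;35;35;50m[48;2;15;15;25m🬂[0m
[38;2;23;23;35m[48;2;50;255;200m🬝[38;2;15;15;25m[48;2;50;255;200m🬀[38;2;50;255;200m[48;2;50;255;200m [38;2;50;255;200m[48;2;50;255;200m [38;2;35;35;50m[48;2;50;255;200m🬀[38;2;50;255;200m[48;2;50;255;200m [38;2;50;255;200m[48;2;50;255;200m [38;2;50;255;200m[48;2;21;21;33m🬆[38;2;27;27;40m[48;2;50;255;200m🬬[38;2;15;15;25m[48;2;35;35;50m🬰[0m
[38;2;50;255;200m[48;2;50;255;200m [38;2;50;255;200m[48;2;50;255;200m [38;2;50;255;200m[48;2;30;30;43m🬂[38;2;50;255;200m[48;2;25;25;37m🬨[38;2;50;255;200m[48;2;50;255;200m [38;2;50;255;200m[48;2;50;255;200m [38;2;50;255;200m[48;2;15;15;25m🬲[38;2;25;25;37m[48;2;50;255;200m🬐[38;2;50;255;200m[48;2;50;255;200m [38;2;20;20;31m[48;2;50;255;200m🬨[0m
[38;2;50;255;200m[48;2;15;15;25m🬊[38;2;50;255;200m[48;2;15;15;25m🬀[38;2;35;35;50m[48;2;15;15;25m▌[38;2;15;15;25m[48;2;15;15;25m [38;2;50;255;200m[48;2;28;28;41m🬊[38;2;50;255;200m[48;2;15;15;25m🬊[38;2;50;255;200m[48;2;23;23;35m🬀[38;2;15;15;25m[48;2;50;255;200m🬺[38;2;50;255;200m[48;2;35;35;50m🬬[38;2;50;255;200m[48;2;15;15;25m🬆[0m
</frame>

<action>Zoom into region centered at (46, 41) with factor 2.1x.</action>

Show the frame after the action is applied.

<frame>
[38;2;15;15;25m[48;2;15;15;25m [38;2;15;15;25m[48;2;15;15;25m [38;2;35;35;50m[48;2;15;15;25m▌[38;2;15;15;25m[48;2;15;15;25m [38;2;35;35;50m[48;2;15;15;25m▌[38;2;15;15;25m[48;2;15;15;25m [38;2;35;35;50m[48;2;15;15;25m▌[38;2;15;15;25m[48;2;15;15;25m [38;2;35;35;50m[48;2;15;15;25m▌[38;2;15;15;25m[48;2;15;15;25m [0m
[38;2;35;35;50m[48;2;15;15;25m🬂[38;2;35;35;50m[48;2;15;15;25m🬂[38;2;35;35;50m[48;2;15;15;25m🬕[38;2;35;35;50m[48;2;15;15;25m🬂[38;2;35;35;50m[48;2;15;15;25m🬕[38;2;35;35;50m[48;2;15;15;25m🬂[38;2;35;35;50m[48;2;15;15;25m🬕[38;2;35;35;50m[48;2;15;15;25m🬂[38;2;35;35;50m[48;2;15;15;25m🬕[38;2;35;35;50m[48;2;15;15;25m🬂[0m
[38;2;15;15;25m[48;2;35;35;50m🬰[38;2;15;15;25m[48;2;35;35;50m🬰[38;2;28;28;41m[48;2;50;255;200m🬆[38;2;50;255;200m[48;2;15;15;25m🬺[38;2;35;35;50m[48;2;50;255;200m🬀[38;2;21;21;33m[48;2;50;255;200m🬊[38;2;35;35;50m[48;2;15;15;25m🬛[38;2;23;23;35m[48;2;50;255;200m🬬[38;2;35;35;50m[48;2;15;15;25m🬛[38;2;15;15;25m[48;2;35;35;50m🬰[0m
[38;2;15;15;25m[48;2;35;35;50m🬎[38;2;15;15;25m[48;2;50;255;200m🬆[38;2;50;255;200m[48;2;30;30;43m🬑[38;2;50;255;200m[48;2;28;28;41m🬆[38;2;50;255;200m[48;2;35;35;50m🬊[38;2;50;255;200m[48;2;23;23;35m🬀[38;2;35;35;50m[48;2;50;255;200m🬐[38;2;50;255;200m[48;2;50;255;200m [38;2;25;25;37m[48;2;50;255;200m🬂[38;2;50;255;200m[48;2;15;15;25m🬺[0m
[38;2;15;15;25m[48;2;50;255;200m🬺[38;2;50;255;200m[48;2;15;15;25m🬬[38;2;50;255;200m[48;2;21;21;33m🬆[38;2;15;15;25m[48;2;15;15;25m [38;2;35;35;50m[48;2;15;15;25m▌[38;2;15;15;25m[48;2;15;15;25m [38;2;35;35;50m[48;2;15;15;25m▌[38;2;50;255;200m[48;2;15;15;25m🬀[38;2;50;255;200m[48;2;27;27;40m🬁[38;2;50;255;200m[48;2;15;15;25m🬆[0m
</frame>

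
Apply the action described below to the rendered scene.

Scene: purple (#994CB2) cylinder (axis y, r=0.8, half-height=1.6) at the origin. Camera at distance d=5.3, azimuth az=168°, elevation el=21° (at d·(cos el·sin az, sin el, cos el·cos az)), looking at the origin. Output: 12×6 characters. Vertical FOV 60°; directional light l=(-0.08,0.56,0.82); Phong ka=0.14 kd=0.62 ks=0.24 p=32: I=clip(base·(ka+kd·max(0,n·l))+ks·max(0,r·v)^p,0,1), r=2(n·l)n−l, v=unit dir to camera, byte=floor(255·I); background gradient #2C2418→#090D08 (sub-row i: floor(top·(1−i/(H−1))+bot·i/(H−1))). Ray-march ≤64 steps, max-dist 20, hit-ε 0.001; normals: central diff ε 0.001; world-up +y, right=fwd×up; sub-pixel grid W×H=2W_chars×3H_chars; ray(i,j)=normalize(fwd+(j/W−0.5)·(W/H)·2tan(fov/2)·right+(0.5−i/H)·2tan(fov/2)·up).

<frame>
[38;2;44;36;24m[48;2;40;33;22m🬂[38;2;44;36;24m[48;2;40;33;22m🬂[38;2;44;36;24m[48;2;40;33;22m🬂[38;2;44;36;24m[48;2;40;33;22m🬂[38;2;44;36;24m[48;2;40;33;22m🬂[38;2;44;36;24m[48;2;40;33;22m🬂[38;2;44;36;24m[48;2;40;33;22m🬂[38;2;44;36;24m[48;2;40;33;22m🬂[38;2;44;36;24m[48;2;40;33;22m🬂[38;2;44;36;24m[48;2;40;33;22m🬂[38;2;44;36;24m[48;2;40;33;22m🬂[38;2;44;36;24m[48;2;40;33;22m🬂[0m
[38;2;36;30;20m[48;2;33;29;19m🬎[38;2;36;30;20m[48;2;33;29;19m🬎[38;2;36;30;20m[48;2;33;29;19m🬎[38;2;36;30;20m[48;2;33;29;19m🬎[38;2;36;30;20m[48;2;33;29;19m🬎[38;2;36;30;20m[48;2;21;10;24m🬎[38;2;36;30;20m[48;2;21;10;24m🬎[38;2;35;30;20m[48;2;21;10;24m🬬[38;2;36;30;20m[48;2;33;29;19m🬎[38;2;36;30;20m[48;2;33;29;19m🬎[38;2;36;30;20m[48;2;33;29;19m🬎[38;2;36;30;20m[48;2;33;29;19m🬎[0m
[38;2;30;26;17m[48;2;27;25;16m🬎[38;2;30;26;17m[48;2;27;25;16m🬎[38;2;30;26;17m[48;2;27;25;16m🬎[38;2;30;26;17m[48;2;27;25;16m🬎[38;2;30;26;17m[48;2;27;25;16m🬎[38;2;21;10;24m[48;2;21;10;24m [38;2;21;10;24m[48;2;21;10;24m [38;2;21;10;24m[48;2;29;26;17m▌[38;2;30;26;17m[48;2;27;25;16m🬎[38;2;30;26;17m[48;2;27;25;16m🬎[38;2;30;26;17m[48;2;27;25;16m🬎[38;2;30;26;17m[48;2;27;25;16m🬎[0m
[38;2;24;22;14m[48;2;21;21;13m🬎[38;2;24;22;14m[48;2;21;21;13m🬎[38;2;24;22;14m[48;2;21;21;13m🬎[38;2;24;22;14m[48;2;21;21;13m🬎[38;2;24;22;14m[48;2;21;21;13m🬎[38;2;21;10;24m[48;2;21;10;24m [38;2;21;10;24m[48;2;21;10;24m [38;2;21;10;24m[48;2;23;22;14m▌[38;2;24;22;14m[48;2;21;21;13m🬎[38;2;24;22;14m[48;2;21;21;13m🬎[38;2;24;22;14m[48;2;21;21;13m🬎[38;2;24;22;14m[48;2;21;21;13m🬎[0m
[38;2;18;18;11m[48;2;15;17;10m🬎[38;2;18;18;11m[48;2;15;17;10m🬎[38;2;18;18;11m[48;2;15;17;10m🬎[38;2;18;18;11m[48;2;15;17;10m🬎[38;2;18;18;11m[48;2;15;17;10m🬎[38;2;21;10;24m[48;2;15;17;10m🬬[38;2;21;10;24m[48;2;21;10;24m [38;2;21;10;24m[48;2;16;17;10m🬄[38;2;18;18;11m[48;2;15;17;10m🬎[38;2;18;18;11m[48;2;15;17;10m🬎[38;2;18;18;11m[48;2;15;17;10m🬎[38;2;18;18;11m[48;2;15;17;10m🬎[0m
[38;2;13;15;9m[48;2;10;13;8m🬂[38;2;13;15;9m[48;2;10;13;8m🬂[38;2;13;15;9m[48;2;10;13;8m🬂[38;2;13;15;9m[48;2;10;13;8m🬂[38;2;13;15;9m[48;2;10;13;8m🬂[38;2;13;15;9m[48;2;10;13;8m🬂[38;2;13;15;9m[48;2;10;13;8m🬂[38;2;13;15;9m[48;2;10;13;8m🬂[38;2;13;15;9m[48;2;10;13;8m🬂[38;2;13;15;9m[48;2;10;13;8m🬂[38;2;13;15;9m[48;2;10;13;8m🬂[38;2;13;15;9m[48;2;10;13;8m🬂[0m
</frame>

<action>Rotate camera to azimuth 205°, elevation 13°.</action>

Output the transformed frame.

<frame>
[38;2;44;36;24m[48;2;40;33;22m🬂[38;2;44;36;24m[48;2;40;33;22m🬂[38;2;44;36;24m[48;2;40;33;22m🬂[38;2;44;36;24m[48;2;40;33;22m🬂[38;2;44;36;24m[48;2;40;33;22m🬂[38;2;44;36;24m[48;2;40;33;22m🬂[38;2;44;36;24m[48;2;40;33;22m🬂[38;2;44;36;24m[48;2;40;33;22m🬂[38;2;44;36;24m[48;2;40;33;22m🬂[38;2;44;36;24m[48;2;40;33;22m🬂[38;2;44;36;24m[48;2;40;33;22m🬂[38;2;44;36;24m[48;2;40;33;22m🬂[0m
[38;2;36;30;20m[48;2;33;29;19m🬎[38;2;36;30;20m[48;2;33;29;19m🬎[38;2;36;30;20m[48;2;33;29;19m🬎[38;2;36;30;20m[48;2;33;29;19m🬎[38;2;36;30;20m[48;2;33;29;19m🬎[38;2;37;31;21m[48;2;21;10;24m🬂[38;2;37;31;21m[48;2;21;10;24m🬂[38;2;35;30;20m[48;2;21;10;24m🬨[38;2;36;30;20m[48;2;33;29;19m🬎[38;2;36;30;20m[48;2;33;29;19m🬎[38;2;36;30;20m[48;2;33;29;19m🬎[38;2;36;30;20m[48;2;33;29;19m🬎[0m
[38;2;30;26;17m[48;2;27;25;16m🬎[38;2;30;26;17m[48;2;27;25;16m🬎[38;2;30;26;17m[48;2;27;25;16m🬎[38;2;30;26;17m[48;2;27;25;16m🬎[38;2;30;26;17m[48;2;27;25;16m🬎[38;2;21;10;24m[48;2;21;10;24m [38;2;21;10;24m[48;2;21;10;24m [38;2;21;10;24m[48;2;29;26;17m▌[38;2;30;26;17m[48;2;27;25;16m🬎[38;2;30;26;17m[48;2;27;25;16m🬎[38;2;30;26;17m[48;2;27;25;16m🬎[38;2;30;26;17m[48;2;27;25;16m🬎[0m
[38;2;24;22;14m[48;2;21;21;13m🬎[38;2;24;22;14m[48;2;21;21;13m🬎[38;2;24;22;14m[48;2;21;21;13m🬎[38;2;24;22;14m[48;2;21;21;13m🬎[38;2;24;22;14m[48;2;21;21;13m🬎[38;2;21;10;24m[48;2;21;10;24m [38;2;21;10;24m[48;2;21;10;24m [38;2;21;10;24m[48;2;23;22;14m▌[38;2;24;22;14m[48;2;21;21;13m🬎[38;2;24;22;14m[48;2;21;21;13m🬎[38;2;24;22;14m[48;2;21;21;13m🬎[38;2;24;22;14m[48;2;21;21;13m🬎[0m
[38;2;18;18;11m[48;2;15;17;10m🬎[38;2;18;18;11m[48;2;15;17;10m🬎[38;2;18;18;11m[48;2;15;17;10m🬎[38;2;18;18;11m[48;2;15;17;10m🬎[38;2;18;18;11m[48;2;15;17;10m🬎[38;2;21;10;24m[48;2;15;17;10m🬬[38;2;21;10;24m[48;2;21;10;24m [38;2;21;10;24m[48;2;16;17;10m🬄[38;2;18;18;11m[48;2;15;17;10m🬎[38;2;18;18;11m[48;2;15;17;10m🬎[38;2;18;18;11m[48;2;15;17;10m🬎[38;2;18;18;11m[48;2;15;17;10m🬎[0m
[38;2;13;15;9m[48;2;10;13;8m🬂[38;2;13;15;9m[48;2;10;13;8m🬂[38;2;13;15;9m[48;2;10;13;8m🬂[38;2;13;15;9m[48;2;10;13;8m🬂[38;2;13;15;9m[48;2;10;13;8m🬂[38;2;13;15;9m[48;2;10;13;8m🬂[38;2;13;15;9m[48;2;10;13;8m🬂[38;2;13;15;9m[48;2;10;13;8m🬂[38;2;13;15;9m[48;2;10;13;8m🬂[38;2;13;15;9m[48;2;10;13;8m🬂[38;2;13;15;9m[48;2;10;13;8m🬂[38;2;13;15;9m[48;2;10;13;8m🬂[0m
</frame>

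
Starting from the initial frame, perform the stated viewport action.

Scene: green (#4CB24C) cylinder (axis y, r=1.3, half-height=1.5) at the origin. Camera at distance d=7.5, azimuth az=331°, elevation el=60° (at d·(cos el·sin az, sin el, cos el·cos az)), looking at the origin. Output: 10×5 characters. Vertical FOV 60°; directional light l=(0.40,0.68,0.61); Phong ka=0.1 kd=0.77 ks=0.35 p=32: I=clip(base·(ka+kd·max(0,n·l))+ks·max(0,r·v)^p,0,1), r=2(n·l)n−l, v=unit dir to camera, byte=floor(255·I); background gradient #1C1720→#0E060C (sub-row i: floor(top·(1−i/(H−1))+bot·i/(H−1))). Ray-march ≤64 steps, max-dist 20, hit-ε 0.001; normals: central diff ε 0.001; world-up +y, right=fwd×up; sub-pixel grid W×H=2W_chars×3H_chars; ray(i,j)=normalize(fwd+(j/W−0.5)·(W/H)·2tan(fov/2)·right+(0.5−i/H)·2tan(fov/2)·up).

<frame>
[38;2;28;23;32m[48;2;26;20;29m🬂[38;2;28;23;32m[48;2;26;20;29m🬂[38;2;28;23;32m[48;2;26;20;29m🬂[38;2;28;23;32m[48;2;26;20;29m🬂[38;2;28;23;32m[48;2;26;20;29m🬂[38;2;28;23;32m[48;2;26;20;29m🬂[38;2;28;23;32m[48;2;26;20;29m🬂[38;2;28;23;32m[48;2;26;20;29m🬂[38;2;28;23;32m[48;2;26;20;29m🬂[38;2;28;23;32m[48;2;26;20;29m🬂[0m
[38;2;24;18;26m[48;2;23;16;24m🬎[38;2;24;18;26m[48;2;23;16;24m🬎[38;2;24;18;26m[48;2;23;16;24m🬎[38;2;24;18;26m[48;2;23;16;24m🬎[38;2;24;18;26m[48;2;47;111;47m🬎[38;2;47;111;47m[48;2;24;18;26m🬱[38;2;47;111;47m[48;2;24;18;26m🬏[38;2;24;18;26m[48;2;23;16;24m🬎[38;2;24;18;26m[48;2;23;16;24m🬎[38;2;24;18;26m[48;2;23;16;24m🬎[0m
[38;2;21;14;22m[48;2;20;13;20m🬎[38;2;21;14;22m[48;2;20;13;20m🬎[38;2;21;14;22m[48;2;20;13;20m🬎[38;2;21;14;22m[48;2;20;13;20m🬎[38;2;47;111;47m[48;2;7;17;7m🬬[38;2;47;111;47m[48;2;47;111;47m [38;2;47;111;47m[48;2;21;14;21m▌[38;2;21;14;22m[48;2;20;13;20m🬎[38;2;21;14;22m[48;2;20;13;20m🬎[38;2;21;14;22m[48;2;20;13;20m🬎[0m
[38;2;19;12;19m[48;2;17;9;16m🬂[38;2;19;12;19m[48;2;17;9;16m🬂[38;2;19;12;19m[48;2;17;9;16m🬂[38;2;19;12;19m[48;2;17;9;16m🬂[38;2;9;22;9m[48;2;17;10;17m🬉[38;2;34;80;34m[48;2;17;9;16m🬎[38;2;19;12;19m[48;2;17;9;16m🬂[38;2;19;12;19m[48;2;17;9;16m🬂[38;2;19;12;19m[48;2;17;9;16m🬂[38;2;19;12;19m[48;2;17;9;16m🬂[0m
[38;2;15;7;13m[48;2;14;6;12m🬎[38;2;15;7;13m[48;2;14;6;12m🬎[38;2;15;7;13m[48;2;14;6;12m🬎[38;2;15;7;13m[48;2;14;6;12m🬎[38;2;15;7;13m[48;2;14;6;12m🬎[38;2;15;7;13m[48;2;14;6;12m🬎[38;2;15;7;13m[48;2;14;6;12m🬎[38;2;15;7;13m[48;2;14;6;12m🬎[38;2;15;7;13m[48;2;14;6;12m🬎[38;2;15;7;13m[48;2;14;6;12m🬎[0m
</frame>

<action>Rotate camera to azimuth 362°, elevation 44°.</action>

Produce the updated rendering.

<frame>
[38;2;28;23;32m[48;2;26;20;29m🬂[38;2;28;23;32m[48;2;26;20;29m🬂[38;2;28;23;32m[48;2;26;20;29m🬂[38;2;28;23;32m[48;2;26;20;29m🬂[38;2;28;23;32m[48;2;26;20;29m🬂[38;2;28;23;32m[48;2;26;20;29m🬂[38;2;28;23;32m[48;2;26;20;29m🬂[38;2;28;23;32m[48;2;26;20;29m🬂[38;2;28;23;32m[48;2;26;20;29m🬂[38;2;28;23;32m[48;2;26;20;29m🬂[0m
[38;2;24;18;26m[48;2;23;16;24m🬎[38;2;24;18;26m[48;2;23;16;24m🬎[38;2;24;18;26m[48;2;23;16;24m🬎[38;2;24;18;26m[48;2;23;16;24m🬎[38;2;24;18;26m[48;2;47;111;47m🬎[38;2;24;18;26m[48;2;47;111;47m🬎[38;2;47;111;47m[48;2;24;18;26m🬏[38;2;24;18;26m[48;2;23;16;24m🬎[38;2;24;18;26m[48;2;23;16;24m🬎[38;2;24;18;26m[48;2;23;16;24m🬎[0m
[38;2;21;14;22m[48;2;20;13;20m🬎[38;2;21;14;22m[48;2;20;13;20m🬎[38;2;21;14;22m[48;2;20;13;20m🬎[38;2;21;14;22m[48;2;20;13;20m🬎[38;2;40;95;40m[48;2;14;35;14m🬨[38;2;44;103;44m[48;2;47;112;47m🬏[38;2;47;112;47m[48;2;21;14;21m▌[38;2;21;14;22m[48;2;20;13;20m🬎[38;2;21;14;22m[48;2;20;13;20m🬎[38;2;21;14;22m[48;2;20;13;20m🬎[0m
[38;2;19;12;19m[48;2;17;9;16m🬂[38;2;19;12;19m[48;2;17;9;16m🬂[38;2;19;12;19m[48;2;17;9;16m🬂[38;2;19;12;19m[48;2;17;9;16m🬂[38;2;31;74;31m[48;2;14;11;14m🬉[38;2;46;109;46m[48;2;17;9;16m🬎[38;2;44;103;44m[48;2;17;10;17m🬀[38;2;19;12;19m[48;2;17;9;16m🬂[38;2;19;12;19m[48;2;17;9;16m🬂[38;2;19;12;19m[48;2;17;9;16m🬂[0m
[38;2;15;7;13m[48;2;14;6;12m🬎[38;2;15;7;13m[48;2;14;6;12m🬎[38;2;15;7;13m[48;2;14;6;12m🬎[38;2;15;7;13m[48;2;14;6;12m🬎[38;2;15;7;13m[48;2;14;6;12m🬎[38;2;15;7;13m[48;2;14;6;12m🬎[38;2;15;7;13m[48;2;14;6;12m🬎[38;2;15;7;13m[48;2;14;6;12m🬎[38;2;15;7;13m[48;2;14;6;12m🬎[38;2;15;7;13m[48;2;14;6;12m🬎[0m
</frame>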